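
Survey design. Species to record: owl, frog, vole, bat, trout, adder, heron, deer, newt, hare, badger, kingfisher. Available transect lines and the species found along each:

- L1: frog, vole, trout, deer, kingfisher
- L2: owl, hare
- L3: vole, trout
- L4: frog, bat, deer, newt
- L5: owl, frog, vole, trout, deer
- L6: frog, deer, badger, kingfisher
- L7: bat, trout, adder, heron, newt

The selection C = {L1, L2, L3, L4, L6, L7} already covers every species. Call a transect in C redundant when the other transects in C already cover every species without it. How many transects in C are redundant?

Drop L1: the rest still cover every species — redundant.
Drop L2: owl, hare uncovered — not redundant.
Drop L3: the rest still cover every species — redundant.
Drop L4: the rest still cover every species — redundant.
Drop L6: badger uncovered — not redundant.
Drop L7: adder, heron uncovered — not redundant.
3 redundant: L1, L3, L4.

3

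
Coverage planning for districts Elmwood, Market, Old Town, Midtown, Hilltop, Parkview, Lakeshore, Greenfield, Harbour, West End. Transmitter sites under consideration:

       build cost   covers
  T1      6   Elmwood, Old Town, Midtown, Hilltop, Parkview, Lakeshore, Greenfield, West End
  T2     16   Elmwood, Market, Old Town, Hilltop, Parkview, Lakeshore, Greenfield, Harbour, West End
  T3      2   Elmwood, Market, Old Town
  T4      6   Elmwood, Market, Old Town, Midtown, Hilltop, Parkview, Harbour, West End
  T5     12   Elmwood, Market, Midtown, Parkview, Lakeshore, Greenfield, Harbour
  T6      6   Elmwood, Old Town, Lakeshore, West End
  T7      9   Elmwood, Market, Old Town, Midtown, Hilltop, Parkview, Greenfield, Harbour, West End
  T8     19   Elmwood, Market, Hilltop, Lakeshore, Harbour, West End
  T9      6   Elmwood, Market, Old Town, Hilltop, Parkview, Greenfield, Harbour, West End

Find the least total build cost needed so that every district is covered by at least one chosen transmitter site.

T1, T4 cover every district at build cost 6 + 6 = 12.
Any cover uses at least 2 transmitter sites; among all covering selections none totals below 12.
Greedy by coverage-per-build cost would pick T3, T1, T4 for 14 — worse than the optimum 12.

12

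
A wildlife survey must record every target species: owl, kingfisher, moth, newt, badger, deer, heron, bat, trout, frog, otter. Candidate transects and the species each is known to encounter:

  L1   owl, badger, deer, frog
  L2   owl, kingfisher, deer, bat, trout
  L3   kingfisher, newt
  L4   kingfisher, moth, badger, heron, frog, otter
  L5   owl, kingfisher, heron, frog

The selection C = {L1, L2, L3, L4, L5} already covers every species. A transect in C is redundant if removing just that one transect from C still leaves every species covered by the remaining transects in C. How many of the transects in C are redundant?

2

Drop L1: the rest still cover every species — redundant.
Drop L2: bat, trout uncovered — not redundant.
Drop L3: newt uncovered — not redundant.
Drop L4: moth, otter uncovered — not redundant.
Drop L5: the rest still cover every species — redundant.
2 redundant: L1, L5.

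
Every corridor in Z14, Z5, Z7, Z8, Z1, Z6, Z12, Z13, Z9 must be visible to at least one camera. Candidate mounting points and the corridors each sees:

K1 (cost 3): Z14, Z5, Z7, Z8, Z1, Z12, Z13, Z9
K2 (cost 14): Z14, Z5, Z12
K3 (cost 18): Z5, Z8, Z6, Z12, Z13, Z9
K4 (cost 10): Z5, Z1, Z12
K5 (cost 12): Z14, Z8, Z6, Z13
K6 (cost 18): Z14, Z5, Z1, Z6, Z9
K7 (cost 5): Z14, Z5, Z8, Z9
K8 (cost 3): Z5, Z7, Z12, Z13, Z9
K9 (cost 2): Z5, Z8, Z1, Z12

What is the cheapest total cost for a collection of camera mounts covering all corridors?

15

K1, K5 cover every corridor at cost 3 + 12 = 15.
Any cover uses at least 2 camera mounts; among all covering selections none totals below 15.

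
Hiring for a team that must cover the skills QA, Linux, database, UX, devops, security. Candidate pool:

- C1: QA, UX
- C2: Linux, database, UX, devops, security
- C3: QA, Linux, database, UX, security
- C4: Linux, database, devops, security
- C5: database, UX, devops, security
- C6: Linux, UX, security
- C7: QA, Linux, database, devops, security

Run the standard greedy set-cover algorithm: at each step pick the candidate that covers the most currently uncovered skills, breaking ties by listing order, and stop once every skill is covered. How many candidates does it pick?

2

Pick 1: C2 covers 5 new skills (Linux, database, UX, devops, security).
Pick 2: C1 covers 1 new skills (QA).
Greedy uses 2 candidates.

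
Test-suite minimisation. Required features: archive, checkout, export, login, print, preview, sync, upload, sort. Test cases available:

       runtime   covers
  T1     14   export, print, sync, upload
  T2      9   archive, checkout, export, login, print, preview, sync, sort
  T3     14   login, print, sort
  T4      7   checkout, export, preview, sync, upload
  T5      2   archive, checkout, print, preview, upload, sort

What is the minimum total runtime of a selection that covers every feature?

T2, T5 cover every feature at runtime 9 + 2 = 11.
Any cover uses at least 2 test cases; among all covering selections none totals below 11.

11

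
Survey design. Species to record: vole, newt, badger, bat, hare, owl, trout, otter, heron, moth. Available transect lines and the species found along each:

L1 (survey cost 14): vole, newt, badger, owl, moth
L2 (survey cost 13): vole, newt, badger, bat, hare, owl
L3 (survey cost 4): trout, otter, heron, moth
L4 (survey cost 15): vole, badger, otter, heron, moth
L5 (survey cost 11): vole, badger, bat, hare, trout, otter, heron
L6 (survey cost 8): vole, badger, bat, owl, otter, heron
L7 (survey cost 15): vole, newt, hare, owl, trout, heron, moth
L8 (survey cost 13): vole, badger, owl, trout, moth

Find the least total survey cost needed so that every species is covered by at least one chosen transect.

L2, L3 cover every species at survey cost 13 + 4 = 17.
Any cover uses at least 2 transects; among all covering selections none totals below 17.
Greedy by coverage-per-survey cost would pick L3, L6, L2 for 25 — worse than the optimum 17.

17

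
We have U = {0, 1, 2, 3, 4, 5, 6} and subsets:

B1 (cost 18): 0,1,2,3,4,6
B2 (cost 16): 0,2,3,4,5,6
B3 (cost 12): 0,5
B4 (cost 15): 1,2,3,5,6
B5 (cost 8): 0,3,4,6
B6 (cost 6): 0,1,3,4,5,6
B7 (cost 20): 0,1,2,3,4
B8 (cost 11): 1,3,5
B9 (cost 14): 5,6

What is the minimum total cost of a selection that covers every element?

B4, B6 cover every element at cost 15 + 6 = 21.
Any cover uses at least 2 sets; among all covering selections none totals below 21.

21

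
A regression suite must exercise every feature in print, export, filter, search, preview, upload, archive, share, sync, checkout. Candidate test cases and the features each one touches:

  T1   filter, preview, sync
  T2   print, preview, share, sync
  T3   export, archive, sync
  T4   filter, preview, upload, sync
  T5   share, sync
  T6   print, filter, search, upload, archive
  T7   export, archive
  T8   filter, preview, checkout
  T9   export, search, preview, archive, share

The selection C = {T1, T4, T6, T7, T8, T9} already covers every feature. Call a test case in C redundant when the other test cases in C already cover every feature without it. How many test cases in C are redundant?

Drop T1: the rest still cover every feature — redundant.
Drop T4: the rest still cover every feature — redundant.
Drop T6: print uncovered — not redundant.
Drop T7: the rest still cover every feature — redundant.
Drop T8: checkout uncovered — not redundant.
Drop T9: share uncovered — not redundant.
3 redundant: T1, T4, T7.

3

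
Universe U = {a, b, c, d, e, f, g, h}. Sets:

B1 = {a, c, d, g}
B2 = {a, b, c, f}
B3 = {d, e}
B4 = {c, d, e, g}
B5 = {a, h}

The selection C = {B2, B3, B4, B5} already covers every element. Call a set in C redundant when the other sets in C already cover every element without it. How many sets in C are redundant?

Drop B2: b, f uncovered — not redundant.
Drop B3: the rest still cover every element — redundant.
Drop B4: g uncovered — not redundant.
Drop B5: h uncovered — not redundant.
1 redundant: B3.

1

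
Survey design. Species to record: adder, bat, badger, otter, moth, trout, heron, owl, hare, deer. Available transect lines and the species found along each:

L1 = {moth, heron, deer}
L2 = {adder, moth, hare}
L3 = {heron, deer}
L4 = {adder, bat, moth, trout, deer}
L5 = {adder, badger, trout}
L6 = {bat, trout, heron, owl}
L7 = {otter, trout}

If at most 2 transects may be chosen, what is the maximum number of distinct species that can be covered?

Choosing L2, L6 covers {adder, bat, moth, trout, heron, owl, hare} — 7 species.
No choice of 2 transects does better; here badger, otter, deer are left uncovered.

7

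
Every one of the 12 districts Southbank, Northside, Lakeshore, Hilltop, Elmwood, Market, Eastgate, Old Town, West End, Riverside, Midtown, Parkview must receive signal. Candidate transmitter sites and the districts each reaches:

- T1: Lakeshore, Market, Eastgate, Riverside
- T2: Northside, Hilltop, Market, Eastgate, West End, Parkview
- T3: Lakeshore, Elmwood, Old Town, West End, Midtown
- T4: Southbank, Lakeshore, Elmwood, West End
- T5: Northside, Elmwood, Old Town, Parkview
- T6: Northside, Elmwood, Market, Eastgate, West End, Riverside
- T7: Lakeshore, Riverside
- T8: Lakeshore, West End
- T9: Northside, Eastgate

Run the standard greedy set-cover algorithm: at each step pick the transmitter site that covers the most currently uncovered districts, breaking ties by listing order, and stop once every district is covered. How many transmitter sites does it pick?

4

Pick 1: T2 covers 6 new districts (Northside, Hilltop, Market, Eastgate, West End, Parkview).
Pick 2: T3 covers 4 new districts (Lakeshore, Elmwood, Old Town, Midtown).
Pick 3: T1 covers 1 new districts (Riverside).
Pick 4: T4 covers 1 new districts (Southbank).
Greedy uses 4 transmitter sites.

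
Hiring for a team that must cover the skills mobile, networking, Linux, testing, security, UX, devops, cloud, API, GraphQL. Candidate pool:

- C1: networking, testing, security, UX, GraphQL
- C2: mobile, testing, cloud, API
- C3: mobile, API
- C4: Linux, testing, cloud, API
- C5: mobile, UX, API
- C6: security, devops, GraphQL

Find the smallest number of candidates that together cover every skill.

4

C1, C2, C4, C6 together cover {mobile, networking, Linux, testing, security, UX, devops, cloud, API, GraphQL} — every skill.
No 3 of the 6 candidates cover everything (all 20 triples fall short), so 4 is minimum.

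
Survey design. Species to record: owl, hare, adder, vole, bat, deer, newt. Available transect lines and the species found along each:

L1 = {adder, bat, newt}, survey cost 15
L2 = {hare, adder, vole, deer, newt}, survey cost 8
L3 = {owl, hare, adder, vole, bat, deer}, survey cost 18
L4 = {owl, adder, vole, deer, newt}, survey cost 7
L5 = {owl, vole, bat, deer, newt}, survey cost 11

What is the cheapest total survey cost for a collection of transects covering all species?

19

L2, L5 cover every species at survey cost 8 + 11 = 19.
Any cover uses at least 2 transects; among all covering selections none totals below 19.
Greedy by coverage-per-survey cost would pick L4, L2, L5 for 26 — worse than the optimum 19.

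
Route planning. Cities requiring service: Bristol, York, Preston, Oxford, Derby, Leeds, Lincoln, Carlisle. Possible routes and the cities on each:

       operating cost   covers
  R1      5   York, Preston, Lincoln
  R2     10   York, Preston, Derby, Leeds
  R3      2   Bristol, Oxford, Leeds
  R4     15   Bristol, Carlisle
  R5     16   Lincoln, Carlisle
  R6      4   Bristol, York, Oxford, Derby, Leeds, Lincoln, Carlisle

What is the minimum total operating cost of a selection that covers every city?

9

R1, R6 cover every city at operating cost 5 + 4 = 9.
Any cover uses at least 2 routes; among all covering selections none totals below 9.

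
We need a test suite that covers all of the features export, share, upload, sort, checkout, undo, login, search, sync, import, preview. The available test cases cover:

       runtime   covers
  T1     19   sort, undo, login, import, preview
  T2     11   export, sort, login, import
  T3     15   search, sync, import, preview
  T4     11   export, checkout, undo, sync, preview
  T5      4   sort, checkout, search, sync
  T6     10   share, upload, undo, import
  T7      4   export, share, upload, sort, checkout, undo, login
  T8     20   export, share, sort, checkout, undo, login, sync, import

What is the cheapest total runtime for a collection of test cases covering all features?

T3, T7 cover every feature at runtime 15 + 4 = 19.
Any cover uses at least 2 test cases; among all covering selections none totals below 19.
Greedy by coverage-per-runtime would pick T7, T5, T3 for 23 — worse than the optimum 19.

19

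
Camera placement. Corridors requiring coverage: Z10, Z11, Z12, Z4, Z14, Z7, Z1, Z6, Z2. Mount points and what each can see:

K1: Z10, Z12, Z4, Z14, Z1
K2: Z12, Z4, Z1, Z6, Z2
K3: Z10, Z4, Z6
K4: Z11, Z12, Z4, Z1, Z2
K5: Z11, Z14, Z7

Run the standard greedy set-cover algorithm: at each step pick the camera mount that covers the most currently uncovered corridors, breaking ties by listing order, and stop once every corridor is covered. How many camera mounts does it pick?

3

Pick 1: K1 covers 5 new corridors (Z10, Z12, Z4, Z14, Z1).
Pick 2: K2 covers 2 new corridors (Z6, Z2).
Pick 3: K5 covers 2 new corridors (Z11, Z7).
Greedy uses 3 camera mounts.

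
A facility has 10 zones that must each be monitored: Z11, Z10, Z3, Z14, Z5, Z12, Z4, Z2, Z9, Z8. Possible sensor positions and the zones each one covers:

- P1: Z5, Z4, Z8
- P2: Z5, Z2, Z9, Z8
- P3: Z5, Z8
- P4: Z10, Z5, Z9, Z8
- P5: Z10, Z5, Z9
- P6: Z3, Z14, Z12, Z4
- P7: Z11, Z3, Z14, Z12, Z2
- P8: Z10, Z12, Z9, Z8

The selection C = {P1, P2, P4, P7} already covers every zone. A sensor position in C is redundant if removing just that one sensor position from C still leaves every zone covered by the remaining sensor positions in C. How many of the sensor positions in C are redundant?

1

Drop P1: Z4 uncovered — not redundant.
Drop P2: the rest still cover every zone — redundant.
Drop P4: Z10 uncovered — not redundant.
Drop P7: Z11, Z3, Z14, Z12 uncovered — not redundant.
1 redundant: P2.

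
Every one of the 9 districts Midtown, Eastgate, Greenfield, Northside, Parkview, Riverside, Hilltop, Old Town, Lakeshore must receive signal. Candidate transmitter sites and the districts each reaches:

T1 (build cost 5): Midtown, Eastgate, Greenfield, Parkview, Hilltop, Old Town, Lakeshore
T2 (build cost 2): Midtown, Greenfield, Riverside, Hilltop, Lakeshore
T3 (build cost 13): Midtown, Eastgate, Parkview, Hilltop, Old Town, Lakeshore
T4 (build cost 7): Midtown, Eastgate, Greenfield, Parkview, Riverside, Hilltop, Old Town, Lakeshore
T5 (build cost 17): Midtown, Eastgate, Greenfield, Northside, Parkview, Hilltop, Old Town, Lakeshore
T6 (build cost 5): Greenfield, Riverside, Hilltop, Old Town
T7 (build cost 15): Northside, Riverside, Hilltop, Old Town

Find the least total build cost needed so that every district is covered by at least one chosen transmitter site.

19

T2, T5 cover every district at build cost 2 + 17 = 19.
Any cover uses at least 2 transmitter sites; among all covering selections none totals below 19.
Greedy by coverage-per-build cost would pick T2, T1, T7 for 22 — worse than the optimum 19.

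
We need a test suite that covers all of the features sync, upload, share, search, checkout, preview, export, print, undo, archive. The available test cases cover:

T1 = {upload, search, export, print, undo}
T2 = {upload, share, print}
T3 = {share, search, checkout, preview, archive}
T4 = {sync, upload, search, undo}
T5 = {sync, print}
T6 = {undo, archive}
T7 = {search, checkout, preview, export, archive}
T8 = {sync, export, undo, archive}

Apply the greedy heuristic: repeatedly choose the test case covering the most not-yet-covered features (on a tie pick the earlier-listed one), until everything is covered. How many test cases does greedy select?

3

Pick 1: T1 covers 5 new features (upload, search, export, print, undo).
Pick 2: T3 covers 4 new features (share, checkout, preview, archive).
Pick 3: T4 covers 1 new features (sync).
Greedy uses 3 test cases.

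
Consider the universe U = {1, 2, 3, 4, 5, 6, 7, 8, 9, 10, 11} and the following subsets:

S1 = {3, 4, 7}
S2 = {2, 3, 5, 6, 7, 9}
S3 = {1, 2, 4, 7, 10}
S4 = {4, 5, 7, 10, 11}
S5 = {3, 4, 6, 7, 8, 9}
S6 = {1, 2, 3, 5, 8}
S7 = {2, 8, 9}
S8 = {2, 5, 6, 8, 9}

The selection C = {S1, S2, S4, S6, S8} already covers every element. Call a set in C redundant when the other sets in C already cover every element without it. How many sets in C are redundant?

3

Drop S1: the rest still cover every element — redundant.
Drop S2: the rest still cover every element — redundant.
Drop S4: 10, 11 uncovered — not redundant.
Drop S6: 1 uncovered — not redundant.
Drop S8: the rest still cover every element — redundant.
3 redundant: S1, S2, S8.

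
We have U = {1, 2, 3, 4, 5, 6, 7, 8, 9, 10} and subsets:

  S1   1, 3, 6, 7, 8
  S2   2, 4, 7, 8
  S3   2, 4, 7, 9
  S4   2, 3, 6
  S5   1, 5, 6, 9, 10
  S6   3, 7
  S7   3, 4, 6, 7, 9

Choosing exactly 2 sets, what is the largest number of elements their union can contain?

Choosing S2, S5 covers {1, 2, 4, 5, 6, 7, 8, 9, 10} — 9 elements.
No choice of 2 sets does better; here 3 is left uncovered.

9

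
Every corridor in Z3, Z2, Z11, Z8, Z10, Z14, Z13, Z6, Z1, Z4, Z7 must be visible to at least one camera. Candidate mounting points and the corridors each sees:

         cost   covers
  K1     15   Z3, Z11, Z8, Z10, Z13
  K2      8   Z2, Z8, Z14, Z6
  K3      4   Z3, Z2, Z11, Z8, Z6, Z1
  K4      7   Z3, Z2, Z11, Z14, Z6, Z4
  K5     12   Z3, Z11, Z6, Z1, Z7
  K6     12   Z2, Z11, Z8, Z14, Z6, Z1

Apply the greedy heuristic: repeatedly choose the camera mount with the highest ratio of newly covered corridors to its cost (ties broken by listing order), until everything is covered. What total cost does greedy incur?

Pick 1: K3 adds 6 new (Z3, Z2, Z11, Z8, Z6, Z1) at cost 4 (ratio 6/4).
Pick 2: K4 adds 2 new (Z14, Z4) at cost 7 (ratio 2/7).
Pick 3: K1 adds 2 new (Z10, Z13) at cost 15 (ratio 2/15).
Pick 4: K5 adds 1 new (Z7) at cost 12 (ratio 1/12).
Greedy total cost: 4 + 7 + 15 + 12 = 38. (The true optimum is 34, so greedy overshoots here.)

38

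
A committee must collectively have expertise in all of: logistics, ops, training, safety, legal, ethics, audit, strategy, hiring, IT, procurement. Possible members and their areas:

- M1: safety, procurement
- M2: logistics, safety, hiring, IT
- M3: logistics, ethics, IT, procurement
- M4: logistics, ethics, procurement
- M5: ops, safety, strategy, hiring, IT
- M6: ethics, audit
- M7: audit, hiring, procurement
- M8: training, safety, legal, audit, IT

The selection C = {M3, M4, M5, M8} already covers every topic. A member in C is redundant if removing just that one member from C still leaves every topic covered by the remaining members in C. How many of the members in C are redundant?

2

Drop M3: the rest still cover every topic — redundant.
Drop M4: the rest still cover every topic — redundant.
Drop M5: ops, strategy, hiring uncovered — not redundant.
Drop M8: training, legal, audit uncovered — not redundant.
2 redundant: M3, M4.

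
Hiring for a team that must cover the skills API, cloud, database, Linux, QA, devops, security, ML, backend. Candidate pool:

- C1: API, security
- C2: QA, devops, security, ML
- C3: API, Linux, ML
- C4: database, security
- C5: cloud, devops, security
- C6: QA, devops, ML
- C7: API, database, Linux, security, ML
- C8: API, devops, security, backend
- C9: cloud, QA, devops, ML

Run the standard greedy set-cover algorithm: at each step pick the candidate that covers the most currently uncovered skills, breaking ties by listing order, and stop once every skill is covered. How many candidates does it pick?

3

Pick 1: C7 covers 5 new skills (API, database, Linux, security, ML).
Pick 2: C9 covers 3 new skills (cloud, QA, devops).
Pick 3: C8 covers 1 new skills (backend).
Greedy uses 3 candidates.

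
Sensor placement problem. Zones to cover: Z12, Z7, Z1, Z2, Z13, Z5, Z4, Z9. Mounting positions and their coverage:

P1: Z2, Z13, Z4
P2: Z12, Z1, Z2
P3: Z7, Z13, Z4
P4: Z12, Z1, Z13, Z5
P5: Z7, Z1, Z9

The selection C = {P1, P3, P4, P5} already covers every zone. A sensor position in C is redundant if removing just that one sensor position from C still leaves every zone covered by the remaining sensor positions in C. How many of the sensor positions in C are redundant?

1

Drop P1: Z2 uncovered — not redundant.
Drop P3: the rest still cover every zone — redundant.
Drop P4: Z12, Z5 uncovered — not redundant.
Drop P5: Z9 uncovered — not redundant.
1 redundant: P3.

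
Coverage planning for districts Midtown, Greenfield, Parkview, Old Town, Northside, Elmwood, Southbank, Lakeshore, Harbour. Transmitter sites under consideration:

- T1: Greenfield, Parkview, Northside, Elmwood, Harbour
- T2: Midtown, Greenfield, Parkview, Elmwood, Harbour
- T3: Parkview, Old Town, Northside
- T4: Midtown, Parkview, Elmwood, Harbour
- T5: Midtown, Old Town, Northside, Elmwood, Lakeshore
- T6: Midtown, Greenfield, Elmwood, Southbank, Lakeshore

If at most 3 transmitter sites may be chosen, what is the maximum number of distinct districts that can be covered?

Choosing T1, T3, T6 covers {Midtown, Greenfield, Parkview, Old Town, Northside, Elmwood, Southbank, Lakeshore, Harbour} — 9 districts.
That is all 9 districts.

9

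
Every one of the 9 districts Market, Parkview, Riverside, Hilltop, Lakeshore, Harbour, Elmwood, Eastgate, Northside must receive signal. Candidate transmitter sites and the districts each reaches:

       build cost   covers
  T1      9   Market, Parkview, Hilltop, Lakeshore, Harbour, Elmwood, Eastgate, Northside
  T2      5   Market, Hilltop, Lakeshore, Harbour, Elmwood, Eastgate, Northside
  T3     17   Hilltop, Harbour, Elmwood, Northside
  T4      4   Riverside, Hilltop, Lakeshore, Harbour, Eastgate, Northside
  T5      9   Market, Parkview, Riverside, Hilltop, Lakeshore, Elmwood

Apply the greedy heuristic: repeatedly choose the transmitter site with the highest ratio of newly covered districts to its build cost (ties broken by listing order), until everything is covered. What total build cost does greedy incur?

Pick 1: T4 adds 6 new (Riverside, Hilltop, Lakeshore, Harbour, Eastgate, Northside) at build cost 4 (ratio 6/4).
Pick 2: T2 adds 2 new (Market, Elmwood) at build cost 5 (ratio 2/5).
Pick 3: T1 adds 1 new (Parkview) at build cost 9 (ratio 1/9).
Greedy total build cost: 4 + 5 + 9 = 18. (The true optimum is 13, so greedy overshoots here.)

18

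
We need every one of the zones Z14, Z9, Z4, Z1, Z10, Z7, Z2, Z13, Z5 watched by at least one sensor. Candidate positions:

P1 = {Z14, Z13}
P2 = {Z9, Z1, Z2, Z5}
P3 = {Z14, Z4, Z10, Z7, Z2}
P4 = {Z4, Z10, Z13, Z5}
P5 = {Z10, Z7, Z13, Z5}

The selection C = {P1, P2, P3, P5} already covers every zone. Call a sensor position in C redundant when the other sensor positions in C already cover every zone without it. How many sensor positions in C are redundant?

Drop P1: the rest still cover every zone — redundant.
Drop P2: Z9, Z1 uncovered — not redundant.
Drop P3: Z4 uncovered — not redundant.
Drop P5: the rest still cover every zone — redundant.
2 redundant: P1, P5.

2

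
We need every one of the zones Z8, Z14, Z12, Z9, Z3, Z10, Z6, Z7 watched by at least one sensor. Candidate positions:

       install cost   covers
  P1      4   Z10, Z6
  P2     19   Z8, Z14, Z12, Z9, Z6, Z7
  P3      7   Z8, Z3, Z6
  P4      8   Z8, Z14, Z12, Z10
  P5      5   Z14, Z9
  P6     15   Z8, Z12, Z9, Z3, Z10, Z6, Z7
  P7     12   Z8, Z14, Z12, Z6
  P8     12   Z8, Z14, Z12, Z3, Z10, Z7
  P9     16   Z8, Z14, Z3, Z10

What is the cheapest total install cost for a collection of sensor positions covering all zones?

20

P5, P6 cover every zone at install cost 5 + 15 = 20.
Any cover uses at least 2 sensor positions; among all covering selections none totals below 20.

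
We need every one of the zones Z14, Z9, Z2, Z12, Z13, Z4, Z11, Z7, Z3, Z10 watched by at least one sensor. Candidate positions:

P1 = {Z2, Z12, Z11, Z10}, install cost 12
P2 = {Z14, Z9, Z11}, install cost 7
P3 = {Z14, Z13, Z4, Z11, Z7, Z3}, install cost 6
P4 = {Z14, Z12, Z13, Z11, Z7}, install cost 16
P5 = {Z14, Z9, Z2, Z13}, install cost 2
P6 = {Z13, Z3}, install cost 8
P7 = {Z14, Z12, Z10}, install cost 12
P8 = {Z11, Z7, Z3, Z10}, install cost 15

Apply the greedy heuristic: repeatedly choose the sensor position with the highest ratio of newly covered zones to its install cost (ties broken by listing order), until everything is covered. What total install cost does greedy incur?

Pick 1: P5 adds 4 new (Z14, Z9, Z2, Z13) at install cost 2 (ratio 4/2).
Pick 2: P3 adds 4 new (Z4, Z11, Z7, Z3) at install cost 6 (ratio 4/6).
Pick 3: P1 adds 2 new (Z12, Z10) at install cost 12 (ratio 2/12).
Greedy total install cost: 2 + 6 + 12 = 20.

20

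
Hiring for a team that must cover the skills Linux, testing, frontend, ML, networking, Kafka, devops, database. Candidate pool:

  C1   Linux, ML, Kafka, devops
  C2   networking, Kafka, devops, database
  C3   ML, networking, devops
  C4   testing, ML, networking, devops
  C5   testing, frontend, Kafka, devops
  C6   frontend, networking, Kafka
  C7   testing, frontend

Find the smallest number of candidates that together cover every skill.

3

C1, C2, C5 together cover {Linux, testing, frontend, ML, networking, Kafka, devops, database} — every skill.
No 2 of the 7 candidates cover everything (all 21 pairs fall short), so 3 is minimum.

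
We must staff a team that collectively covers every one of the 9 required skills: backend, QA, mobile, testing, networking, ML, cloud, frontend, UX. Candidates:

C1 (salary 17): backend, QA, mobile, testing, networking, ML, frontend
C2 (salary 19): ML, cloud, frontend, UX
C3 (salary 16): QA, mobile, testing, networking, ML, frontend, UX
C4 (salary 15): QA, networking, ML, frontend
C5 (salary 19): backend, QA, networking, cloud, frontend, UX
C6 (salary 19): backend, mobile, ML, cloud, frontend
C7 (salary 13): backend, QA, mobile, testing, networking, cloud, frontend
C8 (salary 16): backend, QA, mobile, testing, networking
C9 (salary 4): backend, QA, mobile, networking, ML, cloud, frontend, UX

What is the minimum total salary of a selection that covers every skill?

17

C7, C9 cover every skill at salary 13 + 4 = 17.
Any cover uses at least 2 candidates; among all covering selections none totals below 17.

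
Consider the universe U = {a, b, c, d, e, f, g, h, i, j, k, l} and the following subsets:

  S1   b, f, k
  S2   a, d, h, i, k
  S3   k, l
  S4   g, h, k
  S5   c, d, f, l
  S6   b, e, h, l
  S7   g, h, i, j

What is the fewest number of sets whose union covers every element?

4

S2, S5, S6, S7 together cover {a, b, c, d, e, f, g, h, i, j, k, l} — every element.
No 3 of the 7 sets cover everything (all 35 triples fall short), so 4 is minimum.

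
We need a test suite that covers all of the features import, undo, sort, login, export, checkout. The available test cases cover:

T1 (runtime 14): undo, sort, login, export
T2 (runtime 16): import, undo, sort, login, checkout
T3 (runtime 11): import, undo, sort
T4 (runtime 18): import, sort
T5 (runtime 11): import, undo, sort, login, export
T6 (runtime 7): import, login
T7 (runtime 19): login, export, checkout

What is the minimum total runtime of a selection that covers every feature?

T2, T5 cover every feature at runtime 16 + 11 = 27.
Any cover uses at least 2 test cases; among all covering selections none totals below 27.

27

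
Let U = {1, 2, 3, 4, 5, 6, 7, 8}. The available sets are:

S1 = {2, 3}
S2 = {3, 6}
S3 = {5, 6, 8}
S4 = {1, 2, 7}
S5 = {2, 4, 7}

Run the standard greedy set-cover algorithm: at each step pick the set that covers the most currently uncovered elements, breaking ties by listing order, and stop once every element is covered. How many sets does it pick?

Pick 1: S3 covers 3 new elements (5, 6, 8).
Pick 2: S4 covers 3 new elements (1, 2, 7).
Pick 3: S1 covers 1 new elements (3).
Pick 4: S5 covers 1 new elements (4).
Greedy uses 4 sets.

4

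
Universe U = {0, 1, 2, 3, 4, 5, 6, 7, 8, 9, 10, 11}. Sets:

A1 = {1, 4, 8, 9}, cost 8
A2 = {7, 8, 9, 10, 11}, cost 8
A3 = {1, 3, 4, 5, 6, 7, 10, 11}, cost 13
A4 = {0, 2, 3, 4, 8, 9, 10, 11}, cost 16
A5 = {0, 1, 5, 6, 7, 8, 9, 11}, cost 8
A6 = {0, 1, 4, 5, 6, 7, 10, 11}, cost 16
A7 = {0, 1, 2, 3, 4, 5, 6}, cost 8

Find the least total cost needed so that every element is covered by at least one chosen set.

A2, A7 cover every element at cost 8 + 8 = 16.
Any cover uses at least 2 sets; among all covering selections none totals below 16.
Greedy by coverage-per-cost would pick A5, A7, A2 for 24 — worse than the optimum 16.

16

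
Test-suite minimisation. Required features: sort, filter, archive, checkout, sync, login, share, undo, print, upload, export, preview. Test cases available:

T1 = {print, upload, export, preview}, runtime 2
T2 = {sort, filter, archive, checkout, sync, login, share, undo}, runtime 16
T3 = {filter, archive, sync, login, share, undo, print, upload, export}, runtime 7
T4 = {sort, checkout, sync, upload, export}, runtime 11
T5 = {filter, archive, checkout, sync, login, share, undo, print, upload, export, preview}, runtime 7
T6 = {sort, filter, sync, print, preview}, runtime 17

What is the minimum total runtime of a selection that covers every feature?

18

T1, T2 cover every feature at runtime 2 + 16 = 18.
Any cover uses at least 2 test cases; among all covering selections none totals below 18.
Greedy by coverage-per-runtime would pick T1, T5, T4 for 20 — worse than the optimum 18.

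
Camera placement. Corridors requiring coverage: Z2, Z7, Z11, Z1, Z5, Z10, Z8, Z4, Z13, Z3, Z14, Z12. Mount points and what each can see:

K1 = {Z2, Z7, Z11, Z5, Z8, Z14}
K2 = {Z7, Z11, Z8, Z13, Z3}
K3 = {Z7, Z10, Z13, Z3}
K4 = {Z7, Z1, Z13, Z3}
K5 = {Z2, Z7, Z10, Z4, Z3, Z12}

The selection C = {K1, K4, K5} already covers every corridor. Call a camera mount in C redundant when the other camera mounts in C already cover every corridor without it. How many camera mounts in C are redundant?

Drop K1: Z11, Z5, Z8, Z14 uncovered — not redundant.
Drop K4: Z1, Z13 uncovered — not redundant.
Drop K5: Z10, Z4, Z12 uncovered — not redundant.
None of the camera mounts in C is redundant.

0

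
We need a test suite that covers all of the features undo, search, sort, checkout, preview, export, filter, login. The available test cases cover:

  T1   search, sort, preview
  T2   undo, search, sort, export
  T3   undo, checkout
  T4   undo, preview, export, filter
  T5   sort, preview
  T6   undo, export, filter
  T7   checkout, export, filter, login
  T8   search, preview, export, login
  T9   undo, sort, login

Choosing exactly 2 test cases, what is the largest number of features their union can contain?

Choosing T1, T7 covers {search, sort, checkout, preview, export, filter, login} — 7 features.
No choice of 2 test cases does better; here undo is left uncovered.

7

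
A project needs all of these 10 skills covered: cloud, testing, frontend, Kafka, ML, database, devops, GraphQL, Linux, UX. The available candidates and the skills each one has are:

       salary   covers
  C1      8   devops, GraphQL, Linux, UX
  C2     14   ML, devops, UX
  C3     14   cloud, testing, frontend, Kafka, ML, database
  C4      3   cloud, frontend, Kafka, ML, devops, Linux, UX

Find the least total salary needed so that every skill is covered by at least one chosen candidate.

C1, C3 cover every skill at salary 8 + 14 = 22.
Any cover uses at least 2 candidates; among all covering selections none totals below 22.
Greedy by coverage-per-salary would pick C4, C3, C1 for 25 — worse than the optimum 22.

22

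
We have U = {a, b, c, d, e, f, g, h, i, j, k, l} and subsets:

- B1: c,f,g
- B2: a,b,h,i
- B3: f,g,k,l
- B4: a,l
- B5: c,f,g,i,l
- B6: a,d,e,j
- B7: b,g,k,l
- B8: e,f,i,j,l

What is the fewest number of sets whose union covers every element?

4

B1, B2, B3, B6 together cover {a, b, c, d, e, f, g, h, i, j, k, l} — every element.
No 3 of the 8 sets cover everything (all 56 triples fall short), so 4 is minimum.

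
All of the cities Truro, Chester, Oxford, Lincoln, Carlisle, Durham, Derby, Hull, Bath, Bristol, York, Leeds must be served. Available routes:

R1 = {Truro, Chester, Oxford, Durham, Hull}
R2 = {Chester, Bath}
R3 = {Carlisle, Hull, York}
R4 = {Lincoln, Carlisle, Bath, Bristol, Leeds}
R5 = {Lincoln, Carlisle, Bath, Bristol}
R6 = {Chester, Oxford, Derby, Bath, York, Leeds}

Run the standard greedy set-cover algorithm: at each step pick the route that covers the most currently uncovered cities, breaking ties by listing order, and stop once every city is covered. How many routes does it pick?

Pick 1: R6 covers 6 new cities (Chester, Oxford, Derby, Bath, York, Leeds).
Pick 2: R1 covers 3 new cities (Truro, Durham, Hull).
Pick 3: R4 covers 3 new cities (Lincoln, Carlisle, Bristol).
Greedy uses 3 routes.

3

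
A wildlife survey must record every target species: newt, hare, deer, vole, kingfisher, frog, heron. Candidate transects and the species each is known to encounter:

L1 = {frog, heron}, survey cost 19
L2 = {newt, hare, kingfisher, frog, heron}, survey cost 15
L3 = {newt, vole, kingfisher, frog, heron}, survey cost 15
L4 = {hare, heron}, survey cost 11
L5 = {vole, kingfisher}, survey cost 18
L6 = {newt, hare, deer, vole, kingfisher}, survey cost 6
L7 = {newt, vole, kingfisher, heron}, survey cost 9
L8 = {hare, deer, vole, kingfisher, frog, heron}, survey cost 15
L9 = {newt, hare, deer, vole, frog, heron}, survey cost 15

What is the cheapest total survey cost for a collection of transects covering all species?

L2, L6 cover every species at survey cost 15 + 6 = 21.
Any cover uses at least 2 transects; among all covering selections none totals below 21.

21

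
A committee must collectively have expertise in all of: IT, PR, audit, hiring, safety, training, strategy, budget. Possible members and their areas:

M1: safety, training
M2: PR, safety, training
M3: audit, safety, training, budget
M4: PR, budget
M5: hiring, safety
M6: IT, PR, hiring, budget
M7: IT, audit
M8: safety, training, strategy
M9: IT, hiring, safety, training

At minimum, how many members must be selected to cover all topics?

3

M3, M6, M8 together cover {IT, PR, audit, hiring, safety, training, strategy, budget} — every topic.
No 2 of the 9 members cover everything (all 36 pairs fall short), so 3 is minimum.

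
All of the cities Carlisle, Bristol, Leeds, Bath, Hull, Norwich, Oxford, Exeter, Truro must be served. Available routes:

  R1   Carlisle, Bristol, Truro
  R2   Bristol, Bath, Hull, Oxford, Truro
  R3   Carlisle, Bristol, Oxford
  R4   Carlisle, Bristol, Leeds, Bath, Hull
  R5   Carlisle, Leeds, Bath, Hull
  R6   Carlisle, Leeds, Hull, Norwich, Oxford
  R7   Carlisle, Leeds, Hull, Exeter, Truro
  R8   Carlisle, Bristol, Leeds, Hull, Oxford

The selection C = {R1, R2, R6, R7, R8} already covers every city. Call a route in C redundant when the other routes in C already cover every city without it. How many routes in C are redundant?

2

Drop R1: the rest still cover every city — redundant.
Drop R2: Bath uncovered — not redundant.
Drop R6: Norwich uncovered — not redundant.
Drop R7: Exeter uncovered — not redundant.
Drop R8: the rest still cover every city — redundant.
2 redundant: R1, R8.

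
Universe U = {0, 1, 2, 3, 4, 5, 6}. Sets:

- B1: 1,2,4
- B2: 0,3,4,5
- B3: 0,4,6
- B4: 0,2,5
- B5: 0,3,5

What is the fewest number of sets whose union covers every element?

B1, B2, B3 together cover {0, 1, 2, 3, 4, 5, 6} — every element.
No 2 of the 5 sets cover everything (all 10 pairs fall short), so 3 is minimum.

3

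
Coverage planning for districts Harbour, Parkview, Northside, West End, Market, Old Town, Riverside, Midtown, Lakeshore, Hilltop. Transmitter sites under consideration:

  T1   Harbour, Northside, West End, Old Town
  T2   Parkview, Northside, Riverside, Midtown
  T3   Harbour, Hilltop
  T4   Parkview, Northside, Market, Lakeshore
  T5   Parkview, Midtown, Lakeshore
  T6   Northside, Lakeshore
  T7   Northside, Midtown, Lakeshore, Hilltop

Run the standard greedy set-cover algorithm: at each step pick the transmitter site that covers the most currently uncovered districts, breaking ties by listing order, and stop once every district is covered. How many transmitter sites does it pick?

Pick 1: T1 covers 4 new districts (Harbour, Northside, West End, Old Town).
Pick 2: T2 covers 3 new districts (Parkview, Riverside, Midtown).
Pick 3: T4 covers 2 new districts (Market, Lakeshore).
Pick 4: T3 covers 1 new districts (Hilltop).
Greedy uses 4 transmitter sites.

4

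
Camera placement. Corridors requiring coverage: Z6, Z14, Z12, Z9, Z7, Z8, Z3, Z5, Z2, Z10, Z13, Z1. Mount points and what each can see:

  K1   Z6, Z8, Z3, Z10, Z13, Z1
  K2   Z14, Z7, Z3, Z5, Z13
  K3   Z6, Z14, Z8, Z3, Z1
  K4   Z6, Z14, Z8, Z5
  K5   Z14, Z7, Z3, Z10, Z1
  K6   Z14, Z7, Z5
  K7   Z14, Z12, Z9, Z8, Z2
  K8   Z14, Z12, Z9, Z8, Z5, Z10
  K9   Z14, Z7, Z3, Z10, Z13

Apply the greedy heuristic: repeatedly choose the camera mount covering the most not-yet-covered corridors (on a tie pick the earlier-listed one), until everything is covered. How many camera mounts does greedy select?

3

Pick 1: K1 covers 6 new corridors (Z6, Z8, Z3, Z10, Z13, Z1).
Pick 2: K7 covers 4 new corridors (Z14, Z12, Z9, Z2).
Pick 3: K2 covers 2 new corridors (Z7, Z5).
Greedy uses 3 camera mounts.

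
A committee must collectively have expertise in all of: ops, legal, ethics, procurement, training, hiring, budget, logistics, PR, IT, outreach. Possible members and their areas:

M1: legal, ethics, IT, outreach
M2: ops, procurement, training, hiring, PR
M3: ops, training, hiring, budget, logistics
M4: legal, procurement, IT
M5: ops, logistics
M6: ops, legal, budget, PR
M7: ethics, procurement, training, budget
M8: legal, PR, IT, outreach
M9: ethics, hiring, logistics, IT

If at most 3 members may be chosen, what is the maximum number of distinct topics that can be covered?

Choosing M1, M2, M3 covers {ops, legal, ethics, procurement, training, hiring, budget, logistics, PR, IT, outreach} — 11 topics.
That is all 11 topics.

11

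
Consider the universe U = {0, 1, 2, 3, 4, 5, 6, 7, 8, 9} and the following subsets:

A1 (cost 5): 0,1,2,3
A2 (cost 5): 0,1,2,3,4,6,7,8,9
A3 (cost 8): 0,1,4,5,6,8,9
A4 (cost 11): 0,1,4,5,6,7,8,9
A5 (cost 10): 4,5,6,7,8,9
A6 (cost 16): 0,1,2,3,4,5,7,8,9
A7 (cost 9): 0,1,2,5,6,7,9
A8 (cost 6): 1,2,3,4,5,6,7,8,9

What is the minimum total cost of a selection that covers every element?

A1, A8 cover every element at cost 5 + 6 = 11.
Any cover uses at least 2 sets; among all covering selections none totals below 11.

11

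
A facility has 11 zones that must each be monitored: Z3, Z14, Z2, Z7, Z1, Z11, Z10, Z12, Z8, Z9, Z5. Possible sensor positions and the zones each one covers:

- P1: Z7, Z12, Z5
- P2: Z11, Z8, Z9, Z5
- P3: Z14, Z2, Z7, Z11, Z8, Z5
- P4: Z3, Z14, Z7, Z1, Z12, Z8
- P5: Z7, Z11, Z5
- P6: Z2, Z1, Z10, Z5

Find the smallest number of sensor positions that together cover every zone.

P2, P4, P6 together cover {Z3, Z14, Z2, Z7, Z1, Z11, Z10, Z12, Z8, Z9, Z5} — every zone.
No 2 of the 6 sensor positions cover everything (all 15 pairs fall short), so 3 is minimum.
Greedy (largest uncovered first) would take P3, P4, P2, P6 — 4 sensor positions — but 3 suffice.

3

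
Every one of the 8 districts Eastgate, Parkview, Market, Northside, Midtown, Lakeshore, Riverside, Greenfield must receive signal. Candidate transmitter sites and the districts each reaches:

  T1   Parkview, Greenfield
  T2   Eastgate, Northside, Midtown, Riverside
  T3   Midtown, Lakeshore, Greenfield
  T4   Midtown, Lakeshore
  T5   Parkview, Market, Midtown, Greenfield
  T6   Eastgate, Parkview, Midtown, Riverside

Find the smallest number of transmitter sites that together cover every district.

T2, T3, T5 together cover {Eastgate, Parkview, Market, Northside, Midtown, Lakeshore, Riverside, Greenfield} — every district.
No 2 of the 6 transmitter sites cover everything (all 15 pairs fall short), so 3 is minimum.

3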